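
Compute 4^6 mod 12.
By repeated squaring (mod 12): 4^{1}≡4, 4^{2}≡4, 4^{4}≡4. Then 4^{6} = 4^{4+2} ≡ 4 × 4 ≡ 4 (mod 12)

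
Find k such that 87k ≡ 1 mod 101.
Since 101 is prime, by Fermat 87^(-1) ≡ 87^{99} ≡ 36 mod 101. Verify: 87 × 36 = 3132 ≡ 1 mod 101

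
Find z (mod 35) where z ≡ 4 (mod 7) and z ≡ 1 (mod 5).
M = 7 × 5 = 35. M₁ = 5, y₁ ≡ 3 (mod 7). M₂ = 7, y₂ ≡ 3 (mod 5). z = 4×5×3 + 1×7×3 ≡ 11 (mod 35)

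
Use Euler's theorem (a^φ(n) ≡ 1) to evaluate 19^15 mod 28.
By Euler: 19^{12} ≡ 1 mod 28 since gcd(19, 28) = 1. 15 = 1×12 + 3. So 19^{15} ≡ 19^{3} ≡ 27 mod 28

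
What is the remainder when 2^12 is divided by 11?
Using Fermat: 2^{10} ≡ 1 (mod 11). 12 ≡ 2 (mod 10). So 2^{12} ≡ 2^{2} ≡ 4 (mod 11)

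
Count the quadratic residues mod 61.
Exactly half the non-zero residues mod a prime are QRs: (61-1)/2 = 30.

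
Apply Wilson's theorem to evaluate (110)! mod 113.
(112)! = (110)! × (111) × (112) ≡ -1 mod 113. So (110)! ≡ -1 × [(112)(111)]^(-1) ≡ 56 mod 113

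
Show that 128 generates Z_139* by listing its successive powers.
128^1, 128^2, ..., 128^{138} mod 139: [128, 121, 59, 46, 50, 6, 73, 31, 76, 137, 22, 36, 21, 47, 39, 127, 132, 77, 126, 4, 95, 67, 97, 45, 61, 24, 14, 124, 26, 131, 88, 5, 84, 49, 17, 91, 111, 30, 87, 16, 102, 129, 110, 41, 105, 96, 56, 79, 104, 107, 74, 20, 58, 57, 68, 86, 27, 120, 70, 64, 130, 99, 23, 25, 3, 106, 85, 38, 138, 11, 18, 80, 93, 89, 133, 66, 108, 63, 2, 117, 103, 118, 92, 100, 12, 7, 62, 13, 135, 44, 72, 42, 94, 78, 115, 125, 15, 113, 8, 51, 134, 55, 90, 122, 48, 28, 109, 52, 123, 37, 10, 29, 98, 34, 43, 83, 60, 35, 32, 65, 119, 81, 82, 71, 53, 112, 19, 69, 75, 9, 40, 116, 114, 136, 33, 54, 101, 1]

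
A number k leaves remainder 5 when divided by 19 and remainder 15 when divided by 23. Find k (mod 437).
M = 19 × 23 = 437. M₁ = 23, y₁ ≡ 5 (mod 19). M₂ = 19, y₂ ≡ 17 (mod 23). k = 5×23×5 + 15×19×17 ≡ 176 (mod 437)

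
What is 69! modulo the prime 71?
(70)! = (69)! × (70) ≡ -1 mod 71. So (69)! ≡ -1 × (70)^(-1) ≡ (-1)×(-1) = 1 mod 71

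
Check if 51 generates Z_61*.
ord_61(51) divides 60. For each prime q|60: 51^{30}≡60, 51^{20}≡13, 51^{12}≡58, none ≡ 1. So 51 has order 60 and is a primitive root mod 61.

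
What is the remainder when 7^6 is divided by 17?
By repeated squaring (mod 17): 7^{1}≡7, 7^{2}≡15, 7^{4}≡4. Then 7^{6} = 7^{4+2} ≡ 4 × 15 ≡ 9 (mod 17)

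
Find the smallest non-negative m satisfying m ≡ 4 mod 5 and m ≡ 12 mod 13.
M = 5 × 13 = 65. M₁ = 13, y₁ ≡ 2 mod 5. M₂ = 5, y₂ ≡ 8 mod 13. m = 4×13×2 + 12×5×8 ≡ 64 mod 65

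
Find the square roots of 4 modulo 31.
The square roots of 4 mod 31 are 2 and 29. Verify: 2² = 4 ≡ 4 mod 31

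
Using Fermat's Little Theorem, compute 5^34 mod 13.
By Fermat: 5^{12} ≡ 1 mod 13. 34 = 2×12 + 10. So 5^{34} ≡ 5^{10} ≡ 12 mod 13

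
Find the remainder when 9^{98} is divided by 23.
By Fermat: 9^{22} ≡ 1 (mod 23). 98 = 4×22 + 10. So 9^{98} ≡ 9^{10} ≡ 18 (mod 23)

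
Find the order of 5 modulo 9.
Powers of 5 mod 9: 5^1≡5, 5^2≡7, 5^3≡8, 5^4≡4, 5^5≡2, 5^6≡1. Order = 6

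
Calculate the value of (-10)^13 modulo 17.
By repeated squaring (mod 17): (-10)^{1}≡7, (-10)^{2}≡15, (-10)^{4}≡4, (-10)^{8}≡16. Then (-10)^{13} = (-10)^{8+4+1} ≡ 16 × 4 × 7 ≡ 6 (mod 17)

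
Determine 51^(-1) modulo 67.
Since 67 is prime, by Fermat 51^(-1) ≡ 51^{65} ≡ 46 mod 67. Verify: 51 × 46 = 2346 ≡ 1 mod 67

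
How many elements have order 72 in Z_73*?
A prime p has φ(p-1) primitive roots; here φ(72) = 24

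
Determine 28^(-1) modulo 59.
Since 59 is prime, by Fermat 28^(-1) ≡ 28^{57} ≡ 19 (mod 59). Verify: 28 × 19 = 532 ≡ 1 (mod 59)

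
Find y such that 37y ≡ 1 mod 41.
Since 41 is prime, by Fermat 37^(-1) ≡ 37^{39} ≡ 10 mod 41. Verify: 37 × 10 = 370 ≡ 1 mod 41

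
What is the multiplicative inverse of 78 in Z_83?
Since 83 is prime, by Fermat 78^(-1) ≡ 78^{81} ≡ 33 mod 83. Verify: 78 × 33 = 2574 ≡ 1 mod 83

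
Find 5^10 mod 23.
By repeated squaring mod 23: 5^{1}≡5, 5^{2}≡2, 5^{4}≡4, 5^{8}≡16. Then 5^{10} = 5^{8+2} ≡ 16 × 2 ≡ 9 mod 23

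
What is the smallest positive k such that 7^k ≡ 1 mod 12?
Powers of 7 mod 12: 7^1≡7, 7^2≡1. ord_12(7) = 2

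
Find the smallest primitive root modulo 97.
g = 5. For each prime q|96: 5^{48}≡96, 5^{32}≡35, none ≡ 1, so ord_97(5) = 96 and 5 is a primitive root.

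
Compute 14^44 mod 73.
By repeated squaring (mod 73): 14^{1}≡14, 14^{2}≡50, 14^{4}≡18, 14^{8}≡32, 14^{16}≡2, 14^{32}≡4. Then 14^{44} = 14^{32+8+4} ≡ 4 × 32 × 18 ≡ 41 (mod 73)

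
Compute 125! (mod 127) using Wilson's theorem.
(126)! = (125)! × (126) ≡ -1 (mod 127). So (125)! ≡ -1 × (126)^(-1) ≡ (-1)×(-1) = 1 (mod 127)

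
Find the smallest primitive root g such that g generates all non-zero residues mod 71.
g = 7. For each prime q|70: 7^{35}≡70, 7^{14}≡54, 7^{10}≡45, none ≡ 1, so ord_71(7) = 70 and 7 is a primitive root.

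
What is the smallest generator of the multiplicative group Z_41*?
g = 6. For each prime q|40: 6^{20}≡40, 6^{8}≡10, none ≡ 1, so ord_41(6) = 40 and 6 is a primitive root.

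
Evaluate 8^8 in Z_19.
By repeated squaring mod 19: 8^{1}≡8, 8^{2}≡7, 8^{4}≡11, 8^{8}≡7. So 8^{8} ≡ 7 mod 19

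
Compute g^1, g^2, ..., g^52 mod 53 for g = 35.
35^1, 35^2, ..., 35^{52} mod 53: [35, 6, 51, 36, 41, 4, 34, 24, 45, 38, 5, 16, 30, 43, 21, 46, 20, 11, 14, 13, 31, 25, 27, 44, 3, 52, 18, 47, 2, 17, 12, 49, 19, 29, 8, 15, 48, 37, 23, 10, 32, 7, 33, 42, 39, 40, 22, 28, 26, 9, 50, 1]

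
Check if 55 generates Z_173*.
55^{86} ≡ 1 (mod 173) and 86 < 172, so ord_173(55) = 86 ≠ 172 and 55 is not a primitive root.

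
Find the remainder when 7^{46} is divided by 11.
By Fermat: 7^{10} ≡ 1 mod 11. 46 = 4×10 + 6. So 7^{46} ≡ 7^{6} ≡ 4 mod 11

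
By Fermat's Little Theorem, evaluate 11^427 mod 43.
By Fermat: 11^{42} ≡ 1 (mod 43). 427 ≡ 7 (mod 42). So 11^{427} ≡ 11^{7} ≡ 1 (mod 43)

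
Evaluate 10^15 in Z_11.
Using Fermat: 10^{10} ≡ 1 (mod 11). 15 ≡ 5 (mod 10). So 10^{15} ≡ 10^{5} ≡ 10 (mod 11)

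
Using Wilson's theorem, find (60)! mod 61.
By Wilson's theorem, (60)! ≡ -1 ≡ 60 mod 61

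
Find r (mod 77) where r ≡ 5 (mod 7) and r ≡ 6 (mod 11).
M = 7 × 11 = 77. M₁ = 11, y₁ ≡ 2 (mod 7). M₂ = 7, y₂ ≡ 8 (mod 11). r = 5×11×2 + 6×7×8 ≡ 61 (mod 77)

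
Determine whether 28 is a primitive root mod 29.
28^{2} ≡ 1 mod 29 and 2 < 28, so ord_29(28) = 2 ≠ 28 and 28 is not a primitive root.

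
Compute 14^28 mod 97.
By repeated squaring mod 97: 14^{1}≡14, 14^{2}≡2, 14^{4}≡4, 14^{8}≡16, 14^{16}≡62. Then 14^{28} = 14^{16+8+4} ≡ 62 × 16 × 4 ≡ 88 mod 97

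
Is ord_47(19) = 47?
Powers of 19 mod 47: 19^1≡19, 19^2≡32, 19^3≡44, 19^4≡37, 19^5≡45, 19^6≡9, 19^7≡30, 19^8≡6, 19^9≡20, 19^10≡4, 19^11≡29, 19^12≡34, 19^13≡35, 19^14≡7, 19^15≡39, 19^16≡36, 19^17≡26, 19^18≡24, 19^19≡33, 19^20≡16, 19^21≡22, 19^22≡42, 19^23≡46, 19^24≡28, 19^25≡15, 19^26≡3, 19^27≡10, 19^28≡2, 19^29≡38, 19^30≡17, 19^31≡41, 19^32≡27, 19^33≡43, 19^34≡18, 19^35≡13, 19^36≡12, 19^37≡40, 19^38≡8, 19^39≡11, 19^40≡21, 19^41≡23, 19^42≡14, 19^43≡31, 19^44≡25, 19^45≡5, 19^46≡1. Already 19^46≡1, so the order is 46 < 47. No, the actual order is 46.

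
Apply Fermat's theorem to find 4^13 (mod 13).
By Fermat: 4^{12} ≡ 1 (mod 13). So 4^{13} = 4^{12} · 4^{1} ≡ 4^{1} ≡ 4 (mod 13)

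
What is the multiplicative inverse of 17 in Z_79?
Since 79 is prime, by Fermat 17^(-1) ≡ 17^{77} ≡ 14 mod 79. Verify: 17 × 14 = 238 ≡ 1 mod 79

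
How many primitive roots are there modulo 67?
There are φ(67-1) = φ(66) = 20 primitive roots modulo 67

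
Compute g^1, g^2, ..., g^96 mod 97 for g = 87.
87^1, 87^2, ..., 87^{96} mod 97: [87, 3, 67, 9, 7, 27, 21, 81, 63, 49, 92, 50, 82, 53, 52, 62, 59, 89, 80, 73, 46, 25, 41, 75, 26, 31, 78, 93, 40, 85, 23, 61, 69, 86, 13, 64, 39, 95, 20, 91, 60, 79, 83, 43, 55, 32, 68, 96, 10, 94, 30, 88, 90, 70, 76, 16, 34, 48, 5, 47, 15, 44, 45, 35, 38, 8, 17, 24, 51, 72, 56, 22, 71, 66, 19, 4, 57, 12, 74, 36, 28, 11, 84, 33, 58, 2, 77, 6, 37, 18, 14, 54, 42, 65, 29, 1]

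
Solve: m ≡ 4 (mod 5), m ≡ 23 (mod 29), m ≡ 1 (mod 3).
M = 5 × 29 × 3 = 435. M₁ = 87, y₁ ≡ 3 (mod 5). M₂ = 15, y₂ ≡ 2 (mod 29). M₃ = 145, y₃ ≡ 1 (mod 3). m = 4×87×3 + 23×15×2 + 1×145×1 ≡ 139 (mod 435)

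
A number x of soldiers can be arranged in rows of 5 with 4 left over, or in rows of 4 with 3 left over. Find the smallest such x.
M = 5 × 4 = 20. M₁ = 4, y₁ ≡ 4 (mod 5). M₂ = 5, y₂ ≡ 1 (mod 4). x = 4×4×4 + 3×5×1 ≡ 19 (mod 20)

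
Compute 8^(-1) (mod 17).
Since 17 is prime, by Fermat 8^(-1) ≡ 8^{15} ≡ 15 (mod 17). Verify: 8 × 15 = 120 ≡ 1 (mod 17)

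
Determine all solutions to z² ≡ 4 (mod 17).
The square roots of 4 mod 17 are 2 and 15. Verify: 2² = 4 ≡ 4 (mod 17)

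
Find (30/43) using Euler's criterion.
(30/43) = 30^{21} mod 43 = -1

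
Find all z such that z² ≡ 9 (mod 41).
The square roots of 9 mod 41 are 38 and 3. Verify: 38² = 1444 ≡ 9 (mod 41)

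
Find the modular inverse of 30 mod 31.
Since 31 is prime, by Fermat 30^(-1) ≡ 30^{29} ≡ 30 (mod 31). Verify: 30 × 30 = 900 ≡ 1 (mod 31)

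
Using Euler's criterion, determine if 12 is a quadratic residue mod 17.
By Euler's criterion: 12^{8} ≡ 16 mod 17. Since this equals -1 (≡ 16), 12 is not a QR.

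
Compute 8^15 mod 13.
Using Fermat: 8^{12} ≡ 1 mod 13. 15 ≡ 3 mod 12. So 8^{15} ≡ 8^{3} ≡ 5 mod 13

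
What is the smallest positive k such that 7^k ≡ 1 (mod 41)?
Powers of 7 mod 41: 7^1≡7, 7^2≡8, 7^3≡15, 7^4≡23, 7^5≡38, 7^6≡20, 7^7≡17, 7^8≡37, 7^9≡13, 7^10≡9, 7^11≡22, 7^12≡31, 7^13≡12, 7^14≡2, 7^15≡14, 7^16≡16, 7^17≡30, 7^18≡5, 7^19≡35, 7^20≡40, 7^21≡34, 7^22≡33, 7^23≡26, 7^24≡18, 7^25≡3, 7^26≡21, 7^27≡24, 7^28≡4, 7^29≡28, 7^30≡32, 7^31≡19, 7^32≡10, 7^33≡29, 7^34≡39, 7^35≡27, 7^36≡25, 7^37≡11, 7^38≡36, 7^39≡6, 7^40≡1. ord_41(7) = 40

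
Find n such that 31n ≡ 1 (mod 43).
Since 43 is prime, by Fermat 31^(-1) ≡ 31^{41} ≡ 25 (mod 43). Verify: 31 × 25 = 775 ≡ 1 (mod 43)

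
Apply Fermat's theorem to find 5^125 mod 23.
By Fermat: 5^{22} ≡ 1 mod 23. 125 = 5×22 + 15. So 5^{125} ≡ 5^{15} ≡ 19 mod 23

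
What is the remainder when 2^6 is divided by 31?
By repeated squaring mod 31: 2^{1}≡2, 2^{2}≡4, 2^{4}≡16. Then 2^{6} = 2^{4+2} ≡ 16 × 4 ≡ 2 mod 31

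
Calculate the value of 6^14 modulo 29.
By repeated squaring (mod 29): 6^{1}≡6, 6^{2}≡7, 6^{4}≡20, 6^{8}≡23. Then 6^{14} = 6^{8+4+2} ≡ 23 × 20 × 7 ≡ 1 (mod 29)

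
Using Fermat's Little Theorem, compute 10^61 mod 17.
By Fermat: 10^{16} ≡ 1 (mod 17). 61 = 3×16 + 13. So 10^{61} ≡ 10^{13} ≡ 11 (mod 17)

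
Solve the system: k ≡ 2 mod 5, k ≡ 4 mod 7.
M = 5 × 7 = 35. M₁ = 7, y₁ ≡ 3 mod 5. M₂ = 5, y₂ ≡ 3 mod 7. k = 2×7×3 + 4×5×3 ≡ 32 mod 35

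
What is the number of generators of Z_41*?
Number of primitive roots mod 41 = φ(p-1) = φ(40) = 16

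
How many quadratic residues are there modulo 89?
Exactly half the non-zero residues mod a prime are QRs: (89-1)/2 = 44.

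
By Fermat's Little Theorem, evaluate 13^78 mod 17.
By Fermat: 13^{16} ≡ 1 (mod 17). 78 = 4×16 + 14. So 13^{78} ≡ 13^{14} ≡ 16 (mod 17)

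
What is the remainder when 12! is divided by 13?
By Wilson's theorem, (12)! ≡ -1 ≡ 12 mod 13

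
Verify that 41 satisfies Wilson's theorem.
(40)! mod 41 = 40. Since this equals -1 mod 41, Wilson confirms 41 is prime.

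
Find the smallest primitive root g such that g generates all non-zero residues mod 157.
g = 5. Powers: [5, 25, 125, 154, 142, 82, 96, 9, ...] generates all 156 non-zero residues.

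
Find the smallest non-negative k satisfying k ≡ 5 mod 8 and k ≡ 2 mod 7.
M = 8 × 7 = 56. M₁ = 7, y₁ ≡ 7 mod 8. M₂ = 8, y₂ ≡ 1 mod 7. k = 5×7×7 + 2×8×1 ≡ 37 mod 56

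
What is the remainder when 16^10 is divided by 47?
By repeated squaring (mod 47): 16^{1}≡16, 16^{2}≡21, 16^{4}≡18, 16^{8}≡42. Then 16^{10} = 16^{8+2} ≡ 42 × 21 ≡ 36 (mod 47)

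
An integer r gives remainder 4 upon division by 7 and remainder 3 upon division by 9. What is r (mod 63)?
M = 7 × 9 = 63. M₁ = 9, y₁ ≡ 4 (mod 7). M₂ = 7, y₂ ≡ 4 (mod 9). r = 4×9×4 + 3×7×4 ≡ 39 (mod 63)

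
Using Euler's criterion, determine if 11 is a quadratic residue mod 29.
By Euler's criterion: 11^{14} ≡ 28 (mod 29). Since this equals -1 (≡ 28), 11 is not a QR.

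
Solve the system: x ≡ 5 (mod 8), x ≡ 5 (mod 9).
M = 8 × 9 = 72. M₁ = 9, y₁ ≡ 1 (mod 8). M₂ = 8, y₂ ≡ 8 (mod 9). x = 5×9×1 + 5×8×8 ≡ 5 (mod 72)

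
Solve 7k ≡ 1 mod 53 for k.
Since 53 is prime, by Fermat 7^(-1) ≡ 7^{51} ≡ 38 mod 53. Verify: 7 × 38 = 266 ≡ 1 mod 53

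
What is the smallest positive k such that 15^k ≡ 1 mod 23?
Powers of 15 mod 23: 15^1≡15, 15^2≡18, 15^3≡17, 15^4≡2, 15^5≡7, 15^6≡13, 15^7≡11, 15^8≡4, 15^9≡14, 15^10≡3, 15^11≡22, 15^12≡8, 15^13≡5, 15^14≡6, 15^15≡21, 15^16≡16, 15^17≡10, 15^18≡12, 15^19≡19, 15^20≡9, 15^21≡20, 15^22≡1. So the order of 15 is 22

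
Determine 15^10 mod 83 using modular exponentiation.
By repeated squaring (mod 83): 15^{1}≡15, 15^{2}≡59, 15^{4}≡78, 15^{8}≡25. Then 15^{10} = 15^{8+2} ≡ 25 × 59 ≡ 64 (mod 83)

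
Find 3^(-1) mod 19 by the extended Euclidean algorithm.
Extended GCD: 3(-6) + 19(1) = 1. So 3^(-1) ≡ -6 ≡ 13 mod 19. Verify: 3 × 13 = 39 ≡ 1 mod 19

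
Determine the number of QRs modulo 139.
The squaring map on Z_139* is 2-to-1, so there are (138)/2 = 69 QRs.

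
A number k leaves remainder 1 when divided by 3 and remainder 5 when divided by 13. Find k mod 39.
M = 3 × 13 = 39. M₁ = 13, y₁ ≡ 1 mod 3. M₂ = 3, y₂ ≡ 9 mod 13. k = 1×13×1 + 5×3×9 ≡ 31 mod 39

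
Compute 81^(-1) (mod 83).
Since 83 is prime, by Fermat 81^(-1) ≡ 81^{81} ≡ 41 (mod 83). Verify: 81 × 41 = 3321 ≡ 1 (mod 83)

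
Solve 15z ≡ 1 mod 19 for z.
Since 19 is prime, by Fermat 15^(-1) ≡ 15^{17} ≡ 14 mod 19. Verify: 15 × 14 = 210 ≡ 1 mod 19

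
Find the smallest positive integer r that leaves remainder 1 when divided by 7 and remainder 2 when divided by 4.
M = 7 × 4 = 28. M₁ = 4, y₁ ≡ 2 (mod 7). M₂ = 7, y₂ ≡ 3 (mod 4). r = 1×4×2 + 2×7×3 ≡ 22 (mod 28)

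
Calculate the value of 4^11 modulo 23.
By repeated squaring (mod 23): 4^{1}≡4, 4^{2}≡16, 4^{4}≡3, 4^{8}≡9. Then 4^{11} = 4^{8+2+1} ≡ 9 × 16 × 4 ≡ 1 (mod 23)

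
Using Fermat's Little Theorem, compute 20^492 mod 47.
By Fermat: 20^{46} ≡ 1 (mod 47). 492 ≡ 32 (mod 46). So 20^{492} ≡ 20^{32} ≡ 34 (mod 47)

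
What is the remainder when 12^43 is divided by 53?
By repeated squaring mod 53: 12^{1}≡12, 12^{2}≡38, 12^{4}≡13, 12^{8}≡10, 12^{16}≡47, 12^{32}≡36. Then 12^{43} = 12^{32+8+2+1} ≡ 36 × 10 × 38 × 12 ≡ 19 mod 53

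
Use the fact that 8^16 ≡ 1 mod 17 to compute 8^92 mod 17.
By Fermat: 8^{16} ≡ 1 mod 17. 92 = 5×16 + 12. So 8^{92} ≡ 8^{12} ≡ 16 mod 17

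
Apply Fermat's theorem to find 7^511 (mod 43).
By Fermat: 7^{42} ≡ 1 (mod 43). 511 ≡ 7 (mod 42). So 7^{511} ≡ 7^{7} ≡ 7 (mod 43)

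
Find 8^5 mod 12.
By repeated squaring mod 12: 8^{1}≡8, 8^{2}≡4, 8^{4}≡4. Then 8^{5} = 8^{4+1} ≡ 4 × 8 ≡ 8 mod 12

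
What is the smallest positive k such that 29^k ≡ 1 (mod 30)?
Powers of 29 mod 30: 29^1≡29, 29^2≡1. ord_30(29) = 2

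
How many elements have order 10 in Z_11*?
A prime p has φ(p-1) primitive roots; here φ(10) = 4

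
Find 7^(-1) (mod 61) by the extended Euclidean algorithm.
Extended GCD: 7(-26) + 61(3) = 1. So 7^(-1) ≡ -26 ≡ 35 (mod 61). Verify: 7 × 35 = 245 ≡ 1 (mod 61)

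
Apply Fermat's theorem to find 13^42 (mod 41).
By Fermat: 13^{40} ≡ 1 (mod 41). So 13^{42} = 13^{40} · 13^{2} ≡ 13^{2} ≡ 5 (mod 41)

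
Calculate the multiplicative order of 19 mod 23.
Powers of 19 mod 23: 19^1≡19, 19^2≡16, 19^3≡5, 19^4≡3, 19^5≡11, 19^6≡2, 19^7≡15, 19^8≡9, 19^9≡10, 19^10≡6, 19^11≡22, 19^12≡4, 19^13≡7, 19^14≡18, 19^15≡20, 19^16≡12, 19^17≡21, 19^18≡8, 19^19≡14, 19^20≡13, 19^21≡17, 19^22≡1. ord_23(19) = 22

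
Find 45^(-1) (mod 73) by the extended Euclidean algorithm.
Extended GCD: 45(13) + 73(-8) = 1. So 45^(-1) ≡ 13 (mod 73). Verify: 45 × 13 = 585 ≡ 1 (mod 73)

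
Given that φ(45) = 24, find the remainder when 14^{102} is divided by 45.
By Euler: 14^{24} ≡ 1 mod 45 since gcd(14, 45) = 1. 102 = 4×24 + 6. So 14^{102} ≡ 14^{6} ≡ 1 mod 45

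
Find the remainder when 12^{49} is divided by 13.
By Fermat: 12^{12} ≡ 1 (mod 13). 49 = 4×12 + 1. So 12^{49} ≡ 12^{1} ≡ 12 (mod 13)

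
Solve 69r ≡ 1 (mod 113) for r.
Since 113 is prime, by Fermat 69^(-1) ≡ 69^{111} ≡ 95 (mod 113). Verify: 69 × 95 = 6555 ≡ 1 (mod 113)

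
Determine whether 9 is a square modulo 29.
By Euler's criterion: 9^{14} ≡ 1 (mod 29). Since this equals 1, 9 is a QR.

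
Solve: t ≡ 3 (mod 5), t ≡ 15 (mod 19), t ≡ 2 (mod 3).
M = 5 × 19 × 3 = 285. M₁ = 57, y₁ ≡ 3 (mod 5). M₂ = 15, y₂ ≡ 14 (mod 19). M₃ = 95, y₃ ≡ 2 (mod 3). t = 3×57×3 + 15×15×14 + 2×95×2 ≡ 53 (mod 285)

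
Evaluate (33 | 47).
(33/47) = 33^{23} mod 47 = -1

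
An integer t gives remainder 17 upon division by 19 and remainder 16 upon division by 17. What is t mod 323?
M = 19 × 17 = 323. M₁ = 17, y₁ ≡ 9 mod 19. M₂ = 19, y₂ ≡ 9 mod 17. t = 17×17×9 + 16×19×9 ≡ 169 mod 323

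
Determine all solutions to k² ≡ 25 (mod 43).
The square roots of 25 mod 43 are 38 and 5. Verify: 38² = 1444 ≡ 25 (mod 43)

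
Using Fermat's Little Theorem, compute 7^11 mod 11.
By Fermat: 7^{10} ≡ 1 mod 11. So 7^{11} = 7^{10} · 7^{1} ≡ 7^{1} ≡ 7 mod 11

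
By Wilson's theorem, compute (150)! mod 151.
By Wilson's theorem, (150)! ≡ -1 ≡ 150 mod 151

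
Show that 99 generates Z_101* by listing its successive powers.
99^1, 99^2, ..., 99^{100} mod 101: [99, 4, 93, 16, 69, 64, 74, 54, 94, 14, 73, 56, 90, 22, 57, 88, 26, 49, 3, 95, 12, 77, 48, 5, 91, 20, 61, 80, 42, 17, 67, 68, 66, 70, 62, 78, 46, 9, 83, 36, 29, 43, 15, 71, 60, 82, 38, 25, 51, 100, 2, 97, 8, 85, 32, 37, 27, 47, 7, 87, 28, 45, 11, 79, 44, 13, 75, 52, 98, 6, 89, 24, 53, 96, 10, 81, 40, 21, 59, 84, 34, 33, 35, 31, 39, 23, 55, 92, 18, 65, 72, 58, 86, 30, 41, 19, 63, 76, 50, 1]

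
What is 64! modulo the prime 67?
(66)! = (64)! × (65) × (66) ≡ -1 (mod 67). So (64)! ≡ -1 × [(66)(65)]^(-1) ≡ 33 (mod 67)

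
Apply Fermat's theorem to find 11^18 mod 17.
By Fermat: 11^{16} ≡ 1 mod 17. So 11^{18} = 11^{16} · 11^{2} ≡ 11^{2} ≡ 2 mod 17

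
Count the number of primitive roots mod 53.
Number of primitive roots mod 53 = φ(p-1) = φ(52) = 24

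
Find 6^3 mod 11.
6^{3} = 216 ≡ 7 mod 11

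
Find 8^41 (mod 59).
By repeated squaring (mod 59): 8^{1}≡8, 8^{2}≡5, 8^{4}≡25, 8^{8}≡35, 8^{16}≡45, 8^{32}≡19. Then 8^{41} = 8^{32+8+1} ≡ 19 × 35 × 8 ≡ 10 (mod 59)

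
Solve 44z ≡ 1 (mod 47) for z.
Since 47 is prime, by Fermat 44^(-1) ≡ 44^{45} ≡ 31 (mod 47). Verify: 44 × 31 = 1364 ≡ 1 (mod 47)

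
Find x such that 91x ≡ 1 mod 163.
Since 163 is prime, by Fermat 91^(-1) ≡ 91^{161} ≡ 43 mod 163. Verify: 91 × 43 = 3913 ≡ 1 mod 163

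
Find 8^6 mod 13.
By repeated squaring mod 13: 8^{1}≡8, 8^{2}≡12, 8^{4}≡1. Then 8^{6} = 8^{4+2} ≡ 1 × 12 ≡ 12 mod 13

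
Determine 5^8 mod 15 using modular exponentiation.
By repeated squaring mod 15: 5^{1}≡5, 5^{2}≡10, 5^{4}≡10, 5^{8}≡10. So 5^{8} ≡ 10 mod 15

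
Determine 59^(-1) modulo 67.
Since 67 is prime, by Fermat 59^(-1) ≡ 59^{65} ≡ 25 mod 67. Verify: 59 × 25 = 1475 ≡ 1 mod 67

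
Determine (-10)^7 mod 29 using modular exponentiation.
By repeated squaring (mod 29): (-10)^{1}≡19, (-10)^{2}≡13, (-10)^{4}≡24. Then (-10)^{7} = (-10)^{4+2+1} ≡ 24 × 13 × 19 ≡ 12 (mod 29)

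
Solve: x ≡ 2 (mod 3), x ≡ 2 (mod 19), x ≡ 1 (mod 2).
M = 3 × 19 × 2 = 114. M₁ = 38, y₁ ≡ 2 (mod 3). M₂ = 6, y₂ ≡ 16 (mod 19). M₃ = 57, y₃ ≡ 1 (mod 2). x = 2×38×2 + 2×6×16 + 1×57×1 ≡ 59 (mod 114)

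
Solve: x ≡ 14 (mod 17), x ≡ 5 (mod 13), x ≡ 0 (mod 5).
M = 17 × 13 × 5 = 1105. M₁ = 65, y₁ ≡ 11 (mod 17). M₂ = 85, y₂ ≡ 2 (mod 13). M₃ = 221, y₃ ≡ 1 (mod 5). x = 14×65×11 + 5×85×2 + 0×221×1 ≡ 915 (mod 1105)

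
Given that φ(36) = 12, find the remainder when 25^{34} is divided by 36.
By Euler: 25^{12} ≡ 1 (mod 36) since gcd(25, 36) = 1. 34 = 2×12 + 10. So 25^{34} ≡ 25^{10} ≡ 25 (mod 36)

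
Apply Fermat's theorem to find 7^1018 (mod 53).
By Fermat: 7^{52} ≡ 1 (mod 53). 1018 ≡ 30 (mod 52). So 7^{1018} ≡ 7^{30} ≡ 16 (mod 53)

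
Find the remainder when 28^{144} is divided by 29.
By Fermat: 28^{28} ≡ 1 (mod 29). 144 = 5×28 + 4. So 28^{144} ≡ 28^{4} ≡ 1 (mod 29)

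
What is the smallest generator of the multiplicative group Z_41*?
g = 6. For each prime q|40: 6^{20}≡40, 6^{8}≡10, none ≡ 1, so ord_41(6) = 40 and 6 is a primitive root.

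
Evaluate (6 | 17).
(6/17) = 6^{8} mod 17 = -1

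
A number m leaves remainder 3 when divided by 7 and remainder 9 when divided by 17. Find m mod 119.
M = 7 × 17 = 119. M₁ = 17, y₁ ≡ 5 mod 7. M₂ = 7, y₂ ≡ 5 mod 17. m = 3×17×5 + 9×7×5 ≡ 94 mod 119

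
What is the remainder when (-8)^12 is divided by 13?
Using Fermat: (-8)^{12} ≡ 1 (mod 13). 12 ≡ 0 (mod 12). So (-8)^{12} ≡ (-8)^{0} ≡ 1 (mod 13)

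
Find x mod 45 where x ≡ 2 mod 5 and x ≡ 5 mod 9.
M = 5 × 9 = 45. M₁ = 9, y₁ ≡ 4 mod 5. M₂ = 5, y₂ ≡ 2 mod 9. x = 2×9×4 + 5×5×2 ≡ 32 mod 45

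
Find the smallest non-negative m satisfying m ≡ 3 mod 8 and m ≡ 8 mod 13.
M = 8 × 13 = 104. M₁ = 13, y₁ ≡ 5 mod 8. M₂ = 8, y₂ ≡ 5 mod 13. m = 3×13×5 + 8×8×5 ≡ 99 mod 104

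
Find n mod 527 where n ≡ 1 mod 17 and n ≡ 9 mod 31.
M = 17 × 31 = 527. M₁ = 31, y₁ ≡ 11 mod 17. M₂ = 17, y₂ ≡ 11 mod 31. n = 1×31×11 + 9×17×11 ≡ 443 mod 527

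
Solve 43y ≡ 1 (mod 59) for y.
Since 59 is prime, by Fermat 43^(-1) ≡ 43^{57} ≡ 11 (mod 59). Verify: 43 × 11 = 473 ≡ 1 (mod 59)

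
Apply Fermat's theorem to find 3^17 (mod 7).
By Fermat: 3^{6} ≡ 1 (mod 7). 17 = 2×6 + 5. So 3^{17} ≡ 3^{5} ≡ 5 (mod 7)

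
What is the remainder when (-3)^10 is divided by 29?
By repeated squaring mod 29: (-3)^{1}≡26, (-3)^{2}≡9, (-3)^{4}≡23, (-3)^{8}≡7. Then (-3)^{10} = (-3)^{8+2} ≡ 7 × 9 ≡ 5 mod 29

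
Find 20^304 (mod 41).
Using Fermat: 20^{40} ≡ 1 (mod 41). 304 ≡ 24 (mod 40). So 20^{304} ≡ 20^{24} ≡ 18 (mod 41)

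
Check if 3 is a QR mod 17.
By Euler's criterion: 3^{8} ≡ 16 mod 17. Since this equals -1 (≡ 16), 3 is not a QR.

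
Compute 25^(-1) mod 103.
Since 103 is prime, by Fermat 25^(-1) ≡ 25^{101} ≡ 33 mod 103. Verify: 25 × 33 = 825 ≡ 1 mod 103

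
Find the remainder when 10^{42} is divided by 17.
By Fermat: 10^{16} ≡ 1 (mod 17). 42 = 2×16 + 10. So 10^{42} ≡ 10^{10} ≡ 2 (mod 17)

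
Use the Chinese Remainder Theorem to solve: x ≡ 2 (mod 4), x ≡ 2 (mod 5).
M = 4 × 5 = 20. M₁ = 5, y₁ ≡ 1 (mod 4). M₂ = 4, y₂ ≡ 4 (mod 5). x = 2×5×1 + 2×4×4 ≡ 2 (mod 20)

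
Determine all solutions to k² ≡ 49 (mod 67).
The square roots of 49 mod 67 are 60 and 7. Verify: 60² = 3600 ≡ 49 (mod 67)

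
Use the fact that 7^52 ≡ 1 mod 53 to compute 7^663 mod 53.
By Fermat: 7^{52} ≡ 1 mod 53. 663 ≡ 39 mod 52. So 7^{663} ≡ 7^{39} ≡ 52 mod 53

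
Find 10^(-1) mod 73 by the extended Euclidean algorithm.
Extended GCD: 10(22) + 73(-3) = 1. So 10^(-1) ≡ 22 mod 73. Verify: 10 × 22 = 220 ≡ 1 mod 73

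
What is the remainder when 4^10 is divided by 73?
By repeated squaring mod 73: 4^{1}≡4, 4^{2}≡16, 4^{4}≡37, 4^{8}≡55. Then 4^{10} = 4^{8+2} ≡ 55 × 16 ≡ 4 mod 73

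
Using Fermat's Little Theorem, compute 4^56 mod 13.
By Fermat: 4^{12} ≡ 1 mod 13. 56 = 4×12 + 8. So 4^{56} ≡ 4^{8} ≡ 3 mod 13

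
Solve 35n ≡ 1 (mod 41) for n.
Since 41 is prime, by Fermat 35^(-1) ≡ 35^{39} ≡ 34 (mod 41). Verify: 35 × 34 = 1190 ≡ 1 (mod 41)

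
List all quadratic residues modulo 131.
Squares in Z_131*: {1, 3, 4, 5, 7, 9, 11, 12, 13, 15, 16, 20, 21, 25, 27, 28, 33, 34, 35, 36, 38, 39, 41, 43, 44, 45, 46, 48, 49, 52, 53, 55, 58, 59, 60, 61, 62, 63, 64, 65, 74, 75, 77, 80, 81, 84, 89, 91, 94, 99, 100, 101, 102, 105, 107, 108, 109, 112, 113, 114, 117, 121, 123, 125, 129}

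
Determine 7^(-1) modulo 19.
Since 19 is prime, by Fermat 7^(-1) ≡ 7^{17} ≡ 11 mod 19. Verify: 7 × 11 = 77 ≡ 1 mod 19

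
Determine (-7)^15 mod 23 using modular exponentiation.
By repeated squaring (mod 23): (-7)^{1}≡16, (-7)^{2}≡3, (-7)^{4}≡9, (-7)^{8}≡12. Then (-7)^{15} = (-7)^{8+4+2+1} ≡ 12 × 9 × 3 × 16 ≡ 9 (mod 23)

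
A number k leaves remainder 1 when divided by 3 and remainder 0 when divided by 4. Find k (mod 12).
M = 3 × 4 = 12. M₁ = 4, y₁ ≡ 1 (mod 3). M₂ = 3, y₂ ≡ 3 (mod 4). k = 1×4×1 + 0×3×3 ≡ 4 (mod 12)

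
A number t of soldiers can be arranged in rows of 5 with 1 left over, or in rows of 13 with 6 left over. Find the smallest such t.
M = 5 × 13 = 65. M₁ = 13, y₁ ≡ 2 (mod 5). M₂ = 5, y₂ ≡ 8 (mod 13). t = 1×13×2 + 6×5×8 ≡ 6 (mod 65)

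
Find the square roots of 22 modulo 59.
The square roots of 22 mod 59 are 9 and 50. Verify: 9² = 81 ≡ 22 mod 59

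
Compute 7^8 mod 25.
By repeated squaring mod 25: 7^{1}≡7, 7^{2}≡24, 7^{4}≡1, 7^{8}≡1. So 7^{8} ≡ 1 mod 25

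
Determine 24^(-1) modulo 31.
Since 31 is prime, by Fermat 24^(-1) ≡ 24^{29} ≡ 22 (mod 31). Verify: 24 × 22 = 528 ≡ 1 (mod 31)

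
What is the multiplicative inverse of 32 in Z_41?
Since 41 is prime, by Fermat 32^(-1) ≡ 32^{39} ≡ 9 (mod 41). Verify: 32 × 9 = 288 ≡ 1 (mod 41)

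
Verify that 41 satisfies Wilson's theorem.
(40)! mod 41 = 40. Since this equals -1 (mod 41), Wilson confirms 41 is prime.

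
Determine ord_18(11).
Powers of 11 mod 18: 11^1≡11, 11^2≡13, 11^3≡17, 11^4≡7, 11^5≡5, 11^6≡1. Order = 6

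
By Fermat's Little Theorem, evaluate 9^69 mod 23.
By Fermat: 9^{22} ≡ 1 mod 23. 69 = 3×22 + 3. So 9^{69} ≡ 9^{3} ≡ 16 mod 23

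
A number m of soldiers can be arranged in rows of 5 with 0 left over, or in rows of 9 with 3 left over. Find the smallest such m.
M = 5 × 9 = 45. M₁ = 9, y₁ ≡ 4 mod 5. M₂ = 5, y₂ ≡ 2 mod 9. m = 0×9×4 + 3×5×2 ≡ 30 mod 45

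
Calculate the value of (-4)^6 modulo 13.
By repeated squaring (mod 13): (-4)^{1}≡9, (-4)^{2}≡3, (-4)^{4}≡9. Then (-4)^{6} = (-4)^{4+2} ≡ 9 × 3 ≡ 1 (mod 13)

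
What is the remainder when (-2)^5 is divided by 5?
Using Fermat: (-2)^{4} ≡ 1 mod 5. 5 ≡ 1 mod 4. So (-2)^{5} ≡ (-2)^{1} ≡ 3 mod 5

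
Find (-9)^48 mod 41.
Using Fermat: (-9)^{40} ≡ 1 mod 41. 48 ≡ 8 mod 40. So (-9)^{48} ≡ (-9)^{8} ≡ 1 mod 41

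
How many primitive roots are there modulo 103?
There are φ(103-1) = φ(102) = 32 primitive roots modulo 103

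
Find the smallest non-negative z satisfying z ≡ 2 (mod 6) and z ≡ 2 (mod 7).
M = 6 × 7 = 42. M₁ = 7, y₁ ≡ 1 (mod 6). M₂ = 6, y₂ ≡ 6 (mod 7). z = 2×7×1 + 2×6×6 ≡ 2 (mod 42)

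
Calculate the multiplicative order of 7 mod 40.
Powers of 7 mod 40: 7^1≡7, 7^2≡9, 7^3≡23, 7^4≡1. ord_40(7) = 4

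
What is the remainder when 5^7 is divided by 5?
By repeated squaring mod 5: 5^{1}≡0, 5^{2}≡0, 5^{4}≡0. Then 5^{7} = 5^{4+2+1} ≡ 0 × 0 × 0 ≡ 0 mod 5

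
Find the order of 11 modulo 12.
Powers of 11 mod 12: 11^1≡11, 11^2≡1. Order = 2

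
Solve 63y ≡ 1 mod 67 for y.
Since 67 is prime, by Fermat 63^(-1) ≡ 63^{65} ≡ 50 mod 67. Verify: 63 × 50 = 3150 ≡ 1 mod 67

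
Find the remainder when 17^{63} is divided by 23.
By Fermat: 17^{22} ≡ 1 (mod 23). 63 = 2×22 + 19. So 17^{63} ≡ 17^{19} ≡ 5 (mod 23)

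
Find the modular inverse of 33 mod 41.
Since 41 is prime, by Fermat 33^(-1) ≡ 33^{39} ≡ 5 mod 41. Verify: 33 × 5 = 165 ≡ 1 mod 41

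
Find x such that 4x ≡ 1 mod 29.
Since 29 is prime, by Fermat 4^(-1) ≡ 4^{27} ≡ 22 mod 29. Verify: 4 × 22 = 88 ≡ 1 mod 29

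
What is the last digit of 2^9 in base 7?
Using Fermat: 2^{6} ≡ 1 (mod 7). 9 ≡ 3 (mod 6). So 2^{9} ≡ 2^{3} ≡ 1 (mod 7)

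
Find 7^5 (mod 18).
By repeated squaring (mod 18): 7^{1}≡7, 7^{2}≡13, 7^{4}≡7. Then 7^{5} = 7^{4+1} ≡ 7 × 7 ≡ 13 (mod 18)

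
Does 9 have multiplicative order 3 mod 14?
Powers of 9 mod 14: 9^1≡9, 9^2≡11, 9^3≡1. First k with 9^k≡1 is k=3. Yes, ord_14(9) = 3.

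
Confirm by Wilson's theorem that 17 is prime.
(16)! mod 17 = 16. Since this equals -1 (mod 17), Wilson confirms 17 is prime.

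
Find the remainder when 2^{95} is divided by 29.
By Fermat: 2^{28} ≡ 1 mod 29. 95 = 3×28 + 11. So 2^{95} ≡ 2^{11} ≡ 18 mod 29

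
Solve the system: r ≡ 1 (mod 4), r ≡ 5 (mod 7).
M = 4 × 7 = 28. M₁ = 7, y₁ ≡ 3 (mod 4). M₂ = 4, y₂ ≡ 2 (mod 7). r = 1×7×3 + 5×4×2 ≡ 5 (mod 28)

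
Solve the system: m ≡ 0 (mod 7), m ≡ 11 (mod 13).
M = 7 × 13 = 91. M₁ = 13, y₁ ≡ 6 (mod 7). M₂ = 7, y₂ ≡ 2 (mod 13). m = 0×13×6 + 11×7×2 ≡ 63 (mod 91)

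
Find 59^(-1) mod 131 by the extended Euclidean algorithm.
Extended GCD: 59(20) + 131(-9) = 1. So 59^(-1) ≡ 20 mod 131. Verify: 59 × 20 = 1180 ≡ 1 mod 131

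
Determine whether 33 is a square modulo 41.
By Euler's criterion: 33^{20} ≡ 1 (mod 41). Since this equals 1, 33 is a QR.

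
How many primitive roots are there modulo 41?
A prime p has φ(p-1) primitive roots; here φ(40) = 16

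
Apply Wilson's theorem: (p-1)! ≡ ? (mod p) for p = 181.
By Wilson's theorem, (180)! ≡ -1 ≡ 180 mod 181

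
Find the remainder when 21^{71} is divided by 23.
By Fermat: 21^{22} ≡ 1 mod 23. 71 = 3×22 + 5. So 21^{71} ≡ 21^{5} ≡ 14 mod 23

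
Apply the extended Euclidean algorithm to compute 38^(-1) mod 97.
Extended GCD: 38(23) + 97(-9) = 1. So 38^(-1) ≡ 23 (mod 97). Verify: 38 × 23 = 874 ≡ 1 (mod 97)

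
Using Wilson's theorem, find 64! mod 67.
(66)! = (64)! × (65) × (66) ≡ -1 (mod 67). So (64)! ≡ -1 × [(66)(65)]^(-1) ≡ 33 (mod 67)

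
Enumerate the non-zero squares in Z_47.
Squares in Z_47*: {1, 2, 3, 4, 6, 7, 8, 9, 12, 14, 16, 17, 18, 21, 24, 25, 27, 28, 32, 34, 36, 37, 42}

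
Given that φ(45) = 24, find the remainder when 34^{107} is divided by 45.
By Euler: 34^{24} ≡ 1 mod 45 since gcd(34, 45) = 1. 107 = 4×24 + 11. So 34^{107} ≡ 34^{11} ≡ 4 mod 45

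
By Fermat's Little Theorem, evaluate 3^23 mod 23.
By Fermat: 3^{22} ≡ 1 mod 23. So 3^{23} = 3^{22} · 3^{1} ≡ 3^{1} ≡ 3 mod 23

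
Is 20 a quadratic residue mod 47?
By Euler's criterion: 20^{23} ≡ 46 mod 47. Since this equals -1 (≡ 46), 20 is not a QR.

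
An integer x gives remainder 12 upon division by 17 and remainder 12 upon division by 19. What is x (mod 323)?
M = 17 × 19 = 323. M₁ = 19, y₁ ≡ 9 (mod 17). M₂ = 17, y₂ ≡ 9 (mod 19). x = 12×19×9 + 12×17×9 ≡ 12 (mod 323)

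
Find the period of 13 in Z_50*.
Powers of 13 mod 50: 13^1≡13, 13^2≡19, 13^3≡47, 13^4≡11, 13^5≡43, 13^6≡9, 13^7≡17, 13^8≡21, 13^9≡23, 13^10≡49, 13^11≡37, 13^12≡31, 13^13≡3, 13^14≡39, 13^15≡7, 13^16≡41, 13^17≡33, 13^18≡29, 13^19≡27, 13^20≡1. So the order of 13 is 20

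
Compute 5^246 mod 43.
Using Fermat: 5^{42} ≡ 1 mod 43. 246 ≡ 36 mod 42. So 5^{246} ≡ 5^{36} ≡ 35 mod 43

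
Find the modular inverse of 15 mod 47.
Since 47 is prime, by Fermat 15^(-1) ≡ 15^{45} ≡ 22 (mod 47). Verify: 15 × 22 = 330 ≡ 1 (mod 47)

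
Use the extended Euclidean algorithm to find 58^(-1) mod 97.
Extended GCD: 58(-5) + 97(3) = 1. So 58^(-1) ≡ -5 ≡ 92 mod 97. Verify: 58 × 92 = 5336 ≡ 1 mod 97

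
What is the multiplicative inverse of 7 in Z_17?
Since 17 is prime, by Fermat 7^(-1) ≡ 7^{15} ≡ 5 mod 17. Verify: 7 × 5 = 35 ≡ 1 mod 17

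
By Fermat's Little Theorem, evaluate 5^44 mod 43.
By Fermat: 5^{42} ≡ 1 (mod 43). So 5^{44} = 5^{42} · 5^{2} ≡ 5^{2} ≡ 25 (mod 43)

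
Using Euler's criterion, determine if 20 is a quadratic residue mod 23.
By Euler's criterion: 20^{11} ≡ 22 mod 23. Since this equals -1 (≡ 22), 20 is not a QR.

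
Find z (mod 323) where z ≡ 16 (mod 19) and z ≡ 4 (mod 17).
M = 19 × 17 = 323. M₁ = 17, y₁ ≡ 9 (mod 19). M₂ = 19, y₂ ≡ 9 (mod 17). z = 16×17×9 + 4×19×9 ≡ 225 (mod 323)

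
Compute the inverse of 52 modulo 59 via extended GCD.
Extended GCD: 52(-17) + 59(15) = 1. So 52^(-1) ≡ -17 ≡ 42 mod 59. Verify: 52 × 42 = 2184 ≡ 1 mod 59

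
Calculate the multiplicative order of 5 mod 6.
Powers of 5 mod 6: 5^1≡5, 5^2≡1. Order = 2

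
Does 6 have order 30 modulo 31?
6^{6} ≡ 1 (mod 31) and 6 < 30, so ord_31(6) = 6 ≠ 30 and 6 is not a primitive root.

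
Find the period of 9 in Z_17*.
Powers of 9 mod 17: 9^1≡9, 9^2≡13, 9^3≡15, 9^4≡16, 9^5≡8, 9^6≡4, 9^7≡2, 9^8≡1. Order = 8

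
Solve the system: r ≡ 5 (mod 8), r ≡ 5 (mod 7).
M = 8 × 7 = 56. M₁ = 7, y₁ ≡ 7 (mod 8). M₂ = 8, y₂ ≡ 1 (mod 7). r = 5×7×7 + 5×8×1 ≡ 5 (mod 56)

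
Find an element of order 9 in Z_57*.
4 has order 9 mod 57 since 4^{9} ≡ 1 mod 57 and no smaller power works.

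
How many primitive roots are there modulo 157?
A prime p has φ(p-1) primitive roots; here φ(156) = 48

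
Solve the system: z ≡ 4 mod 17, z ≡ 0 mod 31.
M = 17 × 31 = 527. M₁ = 31, y₁ ≡ 11 mod 17. M₂ = 17, y₂ ≡ 11 mod 31. z = 4×31×11 + 0×17×11 ≡ 310 mod 527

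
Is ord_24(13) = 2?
Powers of 13 mod 24: 13^1≡13, 13^2≡1. First k with 13^k≡1 is k=2. Yes, ord_24(13) = 2.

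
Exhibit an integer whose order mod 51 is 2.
16 has order 2 mod 51 since 16^{2} ≡ 1 mod 51 and no smaller power works.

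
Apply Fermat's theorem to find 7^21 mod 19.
By Fermat: 7^{18} ≡ 1 mod 19. So 7^{21} = 7^{18} · 7^{3} ≡ 7^{3} ≡ 1 mod 19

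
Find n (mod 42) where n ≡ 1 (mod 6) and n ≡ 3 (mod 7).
M = 6 × 7 = 42. M₁ = 7, y₁ ≡ 1 (mod 6). M₂ = 6, y₂ ≡ 6 (mod 7). n = 1×7×1 + 3×6×6 ≡ 31 (mod 42)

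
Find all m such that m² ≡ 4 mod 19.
The square roots of 4 mod 19 are 17 and 2. Verify: 17² = 289 ≡ 4 mod 19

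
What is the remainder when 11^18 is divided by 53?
By repeated squaring mod 53: 11^{1}≡11, 11^{2}≡15, 11^{4}≡13, 11^{8}≡10, 11^{16}≡47. Then 11^{18} = 11^{16+2} ≡ 47 × 15 ≡ 16 mod 53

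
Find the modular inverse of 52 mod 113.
Since 113 is prime, by Fermat 52^(-1) ≡ 52^{111} ≡ 50 (mod 113). Verify: 52 × 50 = 2600 ≡ 1 (mod 113)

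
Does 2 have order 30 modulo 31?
2^{5} ≡ 1 (mod 31) and 5 < 30, so ord_31(2) = 5 ≠ 30 and 2 is not a primitive root.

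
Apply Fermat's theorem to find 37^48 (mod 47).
By Fermat: 37^{46} ≡ 1 (mod 47). So 37^{48} = 37^{46} · 37^{2} ≡ 37^{2} ≡ 6 (mod 47)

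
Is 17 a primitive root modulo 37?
ord_37(17) divides 36. For each prime q|36: 17^{18}≡36, 17^{12}≡26, none ≡ 1. So 17 has order 36 and is a primitive root mod 37.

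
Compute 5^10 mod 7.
Using Fermat: 5^{6} ≡ 1 (mod 7). 10 ≡ 4 (mod 6). So 5^{10} ≡ 5^{4} ≡ 2 (mod 7)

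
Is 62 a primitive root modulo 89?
ord_89(62) divides 88. For each prime q|88: 62^{44}≡88, 62^{8}≡39, none ≡ 1. So 62 has order 88 and is a primitive root mod 89.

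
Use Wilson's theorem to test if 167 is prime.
(166)! mod 167 = 166. Since 166 ≡ -1 mod 167, 167 is prime.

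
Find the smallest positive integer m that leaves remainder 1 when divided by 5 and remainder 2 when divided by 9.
M = 5 × 9 = 45. M₁ = 9, y₁ ≡ 4 (mod 5). M₂ = 5, y₂ ≡ 2 (mod 9). m = 1×9×4 + 2×5×2 ≡ 11 (mod 45)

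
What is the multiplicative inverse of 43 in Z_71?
Since 71 is prime, by Fermat 43^(-1) ≡ 43^{69} ≡ 38 mod 71. Verify: 43 × 38 = 1634 ≡ 1 mod 71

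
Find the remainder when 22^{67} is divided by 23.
By Fermat: 22^{22} ≡ 1 mod 23. 67 = 3×22 + 1. So 22^{67} ≡ 22^{1} ≡ 22 mod 23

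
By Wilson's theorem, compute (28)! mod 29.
By Wilson's theorem, (28)! ≡ -1 ≡ 28 mod 29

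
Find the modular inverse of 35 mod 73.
Since 73 is prime, by Fermat 35^(-1) ≡ 35^{71} ≡ 48 mod 73. Verify: 35 × 48 = 1680 ≡ 1 mod 73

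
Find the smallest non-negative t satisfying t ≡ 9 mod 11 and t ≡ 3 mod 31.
M = 11 × 31 = 341. M₁ = 31, y₁ ≡ 5 mod 11. M₂ = 11, y₂ ≡ 17 mod 31. t = 9×31×5 + 3×11×17 ≡ 251 mod 341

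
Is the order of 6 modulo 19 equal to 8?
Powers of 6 mod 19: 6^1≡6, 6^2≡17, 6^3≡7, 6^4≡4, 6^5≡5, 6^6≡11, 6^7≡9, 6^8≡16, 6^9≡1. 6^8≡16≢1, so ord ≠ 8. No, the actual order is 9.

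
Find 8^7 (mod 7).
Using Fermat: 8^{6} ≡ 1 (mod 7). 7 ≡ 1 (mod 6). So 8^{7} ≡ 8^{1} ≡ 1 (mod 7)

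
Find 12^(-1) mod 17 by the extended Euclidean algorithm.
Extended GCD: 12(-7) + 17(5) = 1. So 12^(-1) ≡ -7 ≡ 10 mod 17. Verify: 12 × 10 = 120 ≡ 1 mod 17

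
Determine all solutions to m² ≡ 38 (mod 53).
The square roots of 38 mod 53 are 12 and 41. Verify: 12² = 144 ≡ 38 (mod 53)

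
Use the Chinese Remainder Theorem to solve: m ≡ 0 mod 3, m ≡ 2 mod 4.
M = 3 × 4 = 12. M₁ = 4, y₁ ≡ 1 mod 3. M₂ = 3, y₂ ≡ 3 mod 4. m = 0×4×1 + 2×3×3 ≡ 6 mod 12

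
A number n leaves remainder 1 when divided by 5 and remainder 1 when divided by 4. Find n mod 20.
M = 5 × 4 = 20. M₁ = 4, y₁ ≡ 4 mod 5. M₂ = 5, y₂ ≡ 1 mod 4. n = 1×4×4 + 1×5×1 ≡ 1 mod 20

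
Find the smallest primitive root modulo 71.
g = 7. Powers: [7, 49, 59, 58, 51, 2, ...] generates all 70 non-zero residues.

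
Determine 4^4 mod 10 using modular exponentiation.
4^{4} = 256 ≡ 6 (mod 10)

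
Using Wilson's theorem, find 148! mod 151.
(150)! = (148)! × (149) × (150) ≡ -1 (mod 151). So (148)! ≡ -1 × [(150)(149)]^(-1) ≡ 75 (mod 151)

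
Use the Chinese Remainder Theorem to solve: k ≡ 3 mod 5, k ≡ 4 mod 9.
M = 5 × 9 = 45. M₁ = 9, y₁ ≡ 4 mod 5. M₂ = 5, y₂ ≡ 2 mod 9. k = 3×9×4 + 4×5×2 ≡ 13 mod 45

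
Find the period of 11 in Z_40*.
Powers of 11 mod 40: 11^1≡11, 11^2≡1. Order = 2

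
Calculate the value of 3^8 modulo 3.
By repeated squaring (mod 3): 3^{1}≡0, 3^{2}≡0, 3^{4}≡0, 3^{8}≡0. So 3^{8} ≡ 0 (mod 3)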